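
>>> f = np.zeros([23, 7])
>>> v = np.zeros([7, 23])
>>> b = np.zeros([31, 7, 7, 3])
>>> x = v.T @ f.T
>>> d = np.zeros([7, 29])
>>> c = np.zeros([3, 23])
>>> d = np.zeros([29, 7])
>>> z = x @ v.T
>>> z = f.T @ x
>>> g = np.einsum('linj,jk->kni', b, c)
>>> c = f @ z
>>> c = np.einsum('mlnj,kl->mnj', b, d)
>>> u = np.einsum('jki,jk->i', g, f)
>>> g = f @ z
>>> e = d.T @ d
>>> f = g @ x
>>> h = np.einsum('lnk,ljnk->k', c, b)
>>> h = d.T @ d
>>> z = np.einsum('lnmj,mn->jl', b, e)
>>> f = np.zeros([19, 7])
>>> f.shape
(19, 7)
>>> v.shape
(7, 23)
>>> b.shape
(31, 7, 7, 3)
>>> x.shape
(23, 23)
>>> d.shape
(29, 7)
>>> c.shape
(31, 7, 3)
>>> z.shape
(3, 31)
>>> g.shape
(23, 23)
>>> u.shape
(7,)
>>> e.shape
(7, 7)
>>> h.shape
(7, 7)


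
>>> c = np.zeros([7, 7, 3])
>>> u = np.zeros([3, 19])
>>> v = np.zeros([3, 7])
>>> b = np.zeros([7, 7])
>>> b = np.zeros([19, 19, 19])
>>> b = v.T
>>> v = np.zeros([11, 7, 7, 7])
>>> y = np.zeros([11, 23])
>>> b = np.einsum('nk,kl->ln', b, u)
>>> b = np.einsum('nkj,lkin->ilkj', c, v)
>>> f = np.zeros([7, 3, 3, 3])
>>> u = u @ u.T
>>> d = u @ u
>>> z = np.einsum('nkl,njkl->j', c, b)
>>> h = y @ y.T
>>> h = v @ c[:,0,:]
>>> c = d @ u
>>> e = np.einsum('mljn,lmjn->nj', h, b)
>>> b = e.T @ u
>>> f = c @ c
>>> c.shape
(3, 3)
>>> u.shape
(3, 3)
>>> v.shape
(11, 7, 7, 7)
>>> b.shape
(7, 3)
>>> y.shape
(11, 23)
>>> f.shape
(3, 3)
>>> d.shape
(3, 3)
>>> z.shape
(11,)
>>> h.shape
(11, 7, 7, 3)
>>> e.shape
(3, 7)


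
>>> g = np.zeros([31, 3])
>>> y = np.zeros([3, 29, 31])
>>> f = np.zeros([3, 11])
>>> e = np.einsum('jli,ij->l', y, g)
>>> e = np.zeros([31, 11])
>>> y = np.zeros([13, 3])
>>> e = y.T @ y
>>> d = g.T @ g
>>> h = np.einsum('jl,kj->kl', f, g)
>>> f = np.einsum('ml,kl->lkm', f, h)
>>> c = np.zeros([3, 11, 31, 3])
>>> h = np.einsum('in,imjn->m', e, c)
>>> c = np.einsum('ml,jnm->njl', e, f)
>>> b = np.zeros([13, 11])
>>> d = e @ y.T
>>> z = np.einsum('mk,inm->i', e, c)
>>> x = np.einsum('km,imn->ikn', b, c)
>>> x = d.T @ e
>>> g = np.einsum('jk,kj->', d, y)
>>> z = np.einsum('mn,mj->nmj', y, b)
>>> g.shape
()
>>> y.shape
(13, 3)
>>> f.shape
(11, 31, 3)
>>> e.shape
(3, 3)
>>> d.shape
(3, 13)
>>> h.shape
(11,)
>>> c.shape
(31, 11, 3)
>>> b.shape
(13, 11)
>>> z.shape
(3, 13, 11)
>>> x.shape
(13, 3)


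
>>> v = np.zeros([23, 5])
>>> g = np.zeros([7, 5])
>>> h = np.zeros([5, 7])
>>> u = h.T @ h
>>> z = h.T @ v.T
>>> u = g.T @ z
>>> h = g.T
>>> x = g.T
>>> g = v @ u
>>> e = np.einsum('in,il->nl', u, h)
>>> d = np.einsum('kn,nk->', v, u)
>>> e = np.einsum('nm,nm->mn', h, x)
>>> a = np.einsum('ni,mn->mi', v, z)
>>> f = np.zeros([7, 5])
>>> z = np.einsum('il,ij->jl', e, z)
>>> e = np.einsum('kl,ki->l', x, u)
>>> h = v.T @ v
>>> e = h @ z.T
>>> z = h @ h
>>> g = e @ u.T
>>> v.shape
(23, 5)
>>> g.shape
(5, 5)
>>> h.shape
(5, 5)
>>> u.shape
(5, 23)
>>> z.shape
(5, 5)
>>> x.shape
(5, 7)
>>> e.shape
(5, 23)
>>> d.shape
()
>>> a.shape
(7, 5)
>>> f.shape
(7, 5)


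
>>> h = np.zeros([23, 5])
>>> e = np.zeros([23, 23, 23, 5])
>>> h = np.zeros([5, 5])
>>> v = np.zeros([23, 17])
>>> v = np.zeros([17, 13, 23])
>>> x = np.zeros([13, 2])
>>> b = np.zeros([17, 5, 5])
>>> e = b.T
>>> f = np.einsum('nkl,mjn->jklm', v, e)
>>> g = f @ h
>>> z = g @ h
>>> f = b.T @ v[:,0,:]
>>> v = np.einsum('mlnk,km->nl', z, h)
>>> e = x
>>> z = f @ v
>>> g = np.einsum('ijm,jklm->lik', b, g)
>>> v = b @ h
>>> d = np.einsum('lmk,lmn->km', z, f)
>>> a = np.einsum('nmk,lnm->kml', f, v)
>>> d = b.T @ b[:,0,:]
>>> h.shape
(5, 5)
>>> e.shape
(13, 2)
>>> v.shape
(17, 5, 5)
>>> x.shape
(13, 2)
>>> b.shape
(17, 5, 5)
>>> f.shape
(5, 5, 23)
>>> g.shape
(23, 17, 13)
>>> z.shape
(5, 5, 13)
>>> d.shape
(5, 5, 5)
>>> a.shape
(23, 5, 17)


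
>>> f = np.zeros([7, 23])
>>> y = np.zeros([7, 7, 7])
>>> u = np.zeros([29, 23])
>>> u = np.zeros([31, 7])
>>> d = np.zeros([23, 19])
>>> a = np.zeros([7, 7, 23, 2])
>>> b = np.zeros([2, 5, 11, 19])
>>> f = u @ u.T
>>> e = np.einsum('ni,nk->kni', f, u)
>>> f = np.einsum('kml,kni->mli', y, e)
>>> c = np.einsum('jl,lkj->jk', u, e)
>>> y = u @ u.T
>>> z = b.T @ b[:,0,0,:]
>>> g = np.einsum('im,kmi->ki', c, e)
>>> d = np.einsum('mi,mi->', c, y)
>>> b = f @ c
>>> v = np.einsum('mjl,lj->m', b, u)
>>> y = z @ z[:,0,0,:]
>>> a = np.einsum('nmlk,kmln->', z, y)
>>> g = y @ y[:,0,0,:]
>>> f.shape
(7, 7, 31)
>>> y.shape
(19, 11, 5, 19)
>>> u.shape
(31, 7)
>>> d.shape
()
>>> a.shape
()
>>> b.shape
(7, 7, 31)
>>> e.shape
(7, 31, 31)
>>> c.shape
(31, 31)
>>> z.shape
(19, 11, 5, 19)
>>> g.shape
(19, 11, 5, 19)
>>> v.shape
(7,)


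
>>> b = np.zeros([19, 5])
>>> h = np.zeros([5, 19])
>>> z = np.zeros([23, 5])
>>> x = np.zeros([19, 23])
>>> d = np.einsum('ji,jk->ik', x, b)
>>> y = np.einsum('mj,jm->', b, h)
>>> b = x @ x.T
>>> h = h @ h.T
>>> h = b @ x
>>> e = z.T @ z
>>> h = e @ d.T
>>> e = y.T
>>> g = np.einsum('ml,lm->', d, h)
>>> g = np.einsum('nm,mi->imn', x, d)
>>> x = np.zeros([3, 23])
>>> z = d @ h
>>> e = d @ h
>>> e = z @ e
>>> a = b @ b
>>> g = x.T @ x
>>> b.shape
(19, 19)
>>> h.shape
(5, 23)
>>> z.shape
(23, 23)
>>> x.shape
(3, 23)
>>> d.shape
(23, 5)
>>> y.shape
()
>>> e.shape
(23, 23)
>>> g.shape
(23, 23)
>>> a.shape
(19, 19)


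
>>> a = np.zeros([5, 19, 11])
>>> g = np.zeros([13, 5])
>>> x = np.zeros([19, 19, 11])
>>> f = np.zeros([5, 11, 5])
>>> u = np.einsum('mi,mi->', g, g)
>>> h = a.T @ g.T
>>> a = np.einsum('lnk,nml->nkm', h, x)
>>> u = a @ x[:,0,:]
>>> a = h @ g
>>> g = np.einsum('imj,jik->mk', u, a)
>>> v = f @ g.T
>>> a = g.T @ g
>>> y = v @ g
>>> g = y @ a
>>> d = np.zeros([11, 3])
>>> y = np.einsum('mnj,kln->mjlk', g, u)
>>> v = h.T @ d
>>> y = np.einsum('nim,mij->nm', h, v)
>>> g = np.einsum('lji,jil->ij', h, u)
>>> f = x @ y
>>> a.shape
(5, 5)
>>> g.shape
(13, 19)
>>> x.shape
(19, 19, 11)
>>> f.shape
(19, 19, 13)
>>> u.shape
(19, 13, 11)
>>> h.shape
(11, 19, 13)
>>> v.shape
(13, 19, 3)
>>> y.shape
(11, 13)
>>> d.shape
(11, 3)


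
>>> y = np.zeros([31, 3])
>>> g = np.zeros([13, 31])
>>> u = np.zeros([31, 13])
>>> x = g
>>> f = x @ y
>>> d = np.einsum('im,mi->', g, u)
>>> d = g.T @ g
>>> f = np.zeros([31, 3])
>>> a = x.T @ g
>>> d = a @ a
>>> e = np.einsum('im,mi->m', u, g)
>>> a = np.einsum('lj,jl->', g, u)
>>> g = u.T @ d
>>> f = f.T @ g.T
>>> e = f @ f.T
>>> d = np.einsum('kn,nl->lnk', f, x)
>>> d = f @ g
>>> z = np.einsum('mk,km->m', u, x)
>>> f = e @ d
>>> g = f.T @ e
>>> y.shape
(31, 3)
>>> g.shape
(31, 3)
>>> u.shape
(31, 13)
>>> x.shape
(13, 31)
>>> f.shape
(3, 31)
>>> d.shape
(3, 31)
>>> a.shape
()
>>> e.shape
(3, 3)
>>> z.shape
(31,)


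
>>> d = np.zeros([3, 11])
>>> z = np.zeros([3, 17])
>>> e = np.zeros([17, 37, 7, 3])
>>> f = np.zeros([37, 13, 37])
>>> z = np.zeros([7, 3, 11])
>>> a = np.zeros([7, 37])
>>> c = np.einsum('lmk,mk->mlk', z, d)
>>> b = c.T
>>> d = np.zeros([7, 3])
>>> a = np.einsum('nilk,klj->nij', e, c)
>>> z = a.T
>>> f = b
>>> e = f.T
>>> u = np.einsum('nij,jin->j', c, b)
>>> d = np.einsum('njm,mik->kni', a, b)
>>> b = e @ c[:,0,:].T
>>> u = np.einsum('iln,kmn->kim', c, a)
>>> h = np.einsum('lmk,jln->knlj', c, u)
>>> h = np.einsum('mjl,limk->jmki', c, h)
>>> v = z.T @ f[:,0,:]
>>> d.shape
(3, 17, 7)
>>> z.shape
(11, 37, 17)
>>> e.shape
(3, 7, 11)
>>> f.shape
(11, 7, 3)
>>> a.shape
(17, 37, 11)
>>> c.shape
(3, 7, 11)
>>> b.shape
(3, 7, 3)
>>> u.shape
(17, 3, 37)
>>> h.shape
(7, 3, 17, 37)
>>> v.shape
(17, 37, 3)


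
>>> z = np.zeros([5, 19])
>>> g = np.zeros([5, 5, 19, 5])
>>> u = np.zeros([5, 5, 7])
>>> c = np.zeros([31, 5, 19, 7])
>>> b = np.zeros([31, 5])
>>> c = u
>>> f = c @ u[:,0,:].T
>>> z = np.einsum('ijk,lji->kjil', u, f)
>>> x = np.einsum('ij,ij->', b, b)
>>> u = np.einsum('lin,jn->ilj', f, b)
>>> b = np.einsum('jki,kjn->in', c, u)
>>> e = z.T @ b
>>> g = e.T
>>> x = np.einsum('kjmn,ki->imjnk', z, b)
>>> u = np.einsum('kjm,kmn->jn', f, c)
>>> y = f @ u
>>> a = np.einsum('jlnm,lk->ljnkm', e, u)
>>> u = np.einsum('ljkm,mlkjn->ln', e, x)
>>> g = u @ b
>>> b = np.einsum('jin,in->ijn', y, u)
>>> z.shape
(7, 5, 5, 5)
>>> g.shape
(5, 31)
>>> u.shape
(5, 7)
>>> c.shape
(5, 5, 7)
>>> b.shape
(5, 5, 7)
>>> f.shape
(5, 5, 5)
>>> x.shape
(31, 5, 5, 5, 7)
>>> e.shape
(5, 5, 5, 31)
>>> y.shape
(5, 5, 7)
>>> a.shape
(5, 5, 5, 7, 31)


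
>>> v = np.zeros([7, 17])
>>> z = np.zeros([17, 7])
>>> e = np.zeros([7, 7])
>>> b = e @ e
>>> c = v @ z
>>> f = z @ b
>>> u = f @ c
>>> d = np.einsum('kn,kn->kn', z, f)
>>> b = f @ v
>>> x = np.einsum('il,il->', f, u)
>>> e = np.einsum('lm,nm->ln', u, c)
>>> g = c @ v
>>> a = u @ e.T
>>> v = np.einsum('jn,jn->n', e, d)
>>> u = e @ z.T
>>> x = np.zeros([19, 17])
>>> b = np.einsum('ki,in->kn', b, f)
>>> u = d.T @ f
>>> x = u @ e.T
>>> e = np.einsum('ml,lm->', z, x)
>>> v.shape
(7,)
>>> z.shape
(17, 7)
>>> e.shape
()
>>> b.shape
(17, 7)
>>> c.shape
(7, 7)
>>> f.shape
(17, 7)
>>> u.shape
(7, 7)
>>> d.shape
(17, 7)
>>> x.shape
(7, 17)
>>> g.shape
(7, 17)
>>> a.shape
(17, 17)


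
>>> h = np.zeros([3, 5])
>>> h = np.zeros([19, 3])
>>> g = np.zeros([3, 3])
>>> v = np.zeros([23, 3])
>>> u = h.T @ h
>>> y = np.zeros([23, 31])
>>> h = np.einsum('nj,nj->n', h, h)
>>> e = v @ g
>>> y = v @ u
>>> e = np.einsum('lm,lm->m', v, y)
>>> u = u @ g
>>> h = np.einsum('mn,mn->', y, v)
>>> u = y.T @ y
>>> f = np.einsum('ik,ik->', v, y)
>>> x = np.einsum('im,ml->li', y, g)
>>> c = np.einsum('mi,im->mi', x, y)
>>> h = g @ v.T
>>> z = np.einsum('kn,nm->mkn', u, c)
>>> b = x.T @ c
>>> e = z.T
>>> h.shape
(3, 23)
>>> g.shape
(3, 3)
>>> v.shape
(23, 3)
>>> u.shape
(3, 3)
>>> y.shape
(23, 3)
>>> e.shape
(3, 3, 23)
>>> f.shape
()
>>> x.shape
(3, 23)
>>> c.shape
(3, 23)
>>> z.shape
(23, 3, 3)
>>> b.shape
(23, 23)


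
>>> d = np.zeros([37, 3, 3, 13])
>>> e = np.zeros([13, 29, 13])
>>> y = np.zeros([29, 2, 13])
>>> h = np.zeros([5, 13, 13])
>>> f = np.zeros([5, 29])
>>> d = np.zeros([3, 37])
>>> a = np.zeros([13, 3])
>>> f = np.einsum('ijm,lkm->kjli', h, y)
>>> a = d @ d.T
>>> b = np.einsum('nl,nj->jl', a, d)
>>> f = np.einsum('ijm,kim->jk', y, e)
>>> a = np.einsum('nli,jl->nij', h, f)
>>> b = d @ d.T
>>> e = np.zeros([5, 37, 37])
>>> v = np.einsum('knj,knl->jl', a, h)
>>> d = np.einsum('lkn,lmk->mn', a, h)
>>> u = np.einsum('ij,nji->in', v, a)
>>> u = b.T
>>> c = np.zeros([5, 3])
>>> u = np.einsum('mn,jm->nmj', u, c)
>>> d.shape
(13, 2)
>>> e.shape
(5, 37, 37)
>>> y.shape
(29, 2, 13)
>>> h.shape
(5, 13, 13)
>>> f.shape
(2, 13)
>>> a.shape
(5, 13, 2)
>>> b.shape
(3, 3)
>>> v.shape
(2, 13)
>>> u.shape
(3, 3, 5)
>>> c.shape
(5, 3)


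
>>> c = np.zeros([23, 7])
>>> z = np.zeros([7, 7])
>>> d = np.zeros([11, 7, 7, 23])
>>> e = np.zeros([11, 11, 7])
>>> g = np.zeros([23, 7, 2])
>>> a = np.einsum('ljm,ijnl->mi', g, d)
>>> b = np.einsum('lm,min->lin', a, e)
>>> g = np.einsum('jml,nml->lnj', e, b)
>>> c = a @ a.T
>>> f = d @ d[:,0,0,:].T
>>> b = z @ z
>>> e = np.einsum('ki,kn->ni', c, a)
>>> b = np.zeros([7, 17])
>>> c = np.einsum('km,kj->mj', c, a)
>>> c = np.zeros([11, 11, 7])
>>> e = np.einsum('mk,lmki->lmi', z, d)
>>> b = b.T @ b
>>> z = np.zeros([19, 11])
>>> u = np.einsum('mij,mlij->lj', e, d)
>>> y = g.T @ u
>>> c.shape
(11, 11, 7)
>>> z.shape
(19, 11)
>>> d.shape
(11, 7, 7, 23)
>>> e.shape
(11, 7, 23)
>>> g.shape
(7, 2, 11)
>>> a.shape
(2, 11)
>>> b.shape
(17, 17)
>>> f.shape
(11, 7, 7, 11)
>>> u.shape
(7, 23)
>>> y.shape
(11, 2, 23)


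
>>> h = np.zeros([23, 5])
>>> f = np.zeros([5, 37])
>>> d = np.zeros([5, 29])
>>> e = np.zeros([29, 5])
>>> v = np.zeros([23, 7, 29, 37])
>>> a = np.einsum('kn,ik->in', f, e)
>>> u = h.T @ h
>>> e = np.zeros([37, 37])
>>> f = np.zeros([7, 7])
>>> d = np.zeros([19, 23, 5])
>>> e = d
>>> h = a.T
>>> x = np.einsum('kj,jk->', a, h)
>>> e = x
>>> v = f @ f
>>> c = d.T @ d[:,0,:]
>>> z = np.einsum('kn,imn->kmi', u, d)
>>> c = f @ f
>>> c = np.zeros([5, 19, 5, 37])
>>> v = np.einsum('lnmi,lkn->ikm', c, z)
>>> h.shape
(37, 29)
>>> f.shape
(7, 7)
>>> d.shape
(19, 23, 5)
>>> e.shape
()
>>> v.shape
(37, 23, 5)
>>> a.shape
(29, 37)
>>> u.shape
(5, 5)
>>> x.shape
()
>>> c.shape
(5, 19, 5, 37)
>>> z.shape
(5, 23, 19)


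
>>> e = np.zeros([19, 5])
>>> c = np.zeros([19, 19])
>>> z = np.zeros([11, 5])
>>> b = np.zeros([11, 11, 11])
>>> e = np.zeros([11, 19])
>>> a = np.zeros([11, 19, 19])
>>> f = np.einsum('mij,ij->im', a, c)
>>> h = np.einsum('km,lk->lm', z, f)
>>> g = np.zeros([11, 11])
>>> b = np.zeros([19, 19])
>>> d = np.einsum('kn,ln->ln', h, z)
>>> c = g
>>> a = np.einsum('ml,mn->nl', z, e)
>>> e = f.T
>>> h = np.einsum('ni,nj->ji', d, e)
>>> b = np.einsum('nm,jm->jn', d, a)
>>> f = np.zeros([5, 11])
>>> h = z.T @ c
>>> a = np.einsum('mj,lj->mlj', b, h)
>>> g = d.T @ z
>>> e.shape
(11, 19)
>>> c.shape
(11, 11)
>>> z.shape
(11, 5)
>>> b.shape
(19, 11)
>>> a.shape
(19, 5, 11)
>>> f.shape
(5, 11)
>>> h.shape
(5, 11)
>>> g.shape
(5, 5)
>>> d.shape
(11, 5)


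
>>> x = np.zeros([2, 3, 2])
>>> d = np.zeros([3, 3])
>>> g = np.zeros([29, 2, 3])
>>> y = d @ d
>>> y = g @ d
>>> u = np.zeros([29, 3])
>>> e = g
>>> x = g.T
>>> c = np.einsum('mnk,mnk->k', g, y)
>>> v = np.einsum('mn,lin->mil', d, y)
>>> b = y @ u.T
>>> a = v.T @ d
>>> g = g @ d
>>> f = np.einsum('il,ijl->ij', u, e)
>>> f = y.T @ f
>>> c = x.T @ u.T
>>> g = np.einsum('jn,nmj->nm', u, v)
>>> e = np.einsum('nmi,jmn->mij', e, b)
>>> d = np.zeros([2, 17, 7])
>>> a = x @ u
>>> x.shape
(3, 2, 29)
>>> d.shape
(2, 17, 7)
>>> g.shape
(3, 2)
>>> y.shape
(29, 2, 3)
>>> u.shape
(29, 3)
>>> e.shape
(2, 3, 29)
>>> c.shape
(29, 2, 29)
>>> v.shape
(3, 2, 29)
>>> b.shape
(29, 2, 29)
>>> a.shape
(3, 2, 3)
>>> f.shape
(3, 2, 2)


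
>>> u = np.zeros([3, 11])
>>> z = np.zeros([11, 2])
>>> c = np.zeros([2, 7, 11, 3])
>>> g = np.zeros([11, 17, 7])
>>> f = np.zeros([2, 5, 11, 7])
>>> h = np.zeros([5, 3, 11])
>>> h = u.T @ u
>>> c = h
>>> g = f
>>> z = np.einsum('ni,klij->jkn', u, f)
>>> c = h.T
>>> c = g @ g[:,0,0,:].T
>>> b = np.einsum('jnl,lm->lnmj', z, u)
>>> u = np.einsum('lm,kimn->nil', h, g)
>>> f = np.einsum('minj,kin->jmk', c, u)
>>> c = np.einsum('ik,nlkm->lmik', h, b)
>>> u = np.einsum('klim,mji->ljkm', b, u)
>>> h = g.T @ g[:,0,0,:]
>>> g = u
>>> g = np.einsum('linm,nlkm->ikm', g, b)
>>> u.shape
(2, 5, 3, 7)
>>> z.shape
(7, 2, 3)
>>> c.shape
(2, 7, 11, 11)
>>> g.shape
(5, 11, 7)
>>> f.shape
(2, 2, 7)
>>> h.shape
(7, 11, 5, 7)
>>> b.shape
(3, 2, 11, 7)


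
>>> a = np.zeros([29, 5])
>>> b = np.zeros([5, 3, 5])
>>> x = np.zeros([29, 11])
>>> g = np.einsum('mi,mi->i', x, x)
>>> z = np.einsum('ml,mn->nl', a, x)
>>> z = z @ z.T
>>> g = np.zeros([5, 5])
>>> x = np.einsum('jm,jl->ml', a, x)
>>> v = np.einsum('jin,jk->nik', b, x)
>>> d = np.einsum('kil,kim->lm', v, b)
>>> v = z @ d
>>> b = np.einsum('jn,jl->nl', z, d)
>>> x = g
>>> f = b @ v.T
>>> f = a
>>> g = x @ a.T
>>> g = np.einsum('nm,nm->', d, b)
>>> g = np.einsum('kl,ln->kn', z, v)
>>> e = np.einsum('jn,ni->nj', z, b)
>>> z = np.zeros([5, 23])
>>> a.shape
(29, 5)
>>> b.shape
(11, 5)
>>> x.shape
(5, 5)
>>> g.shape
(11, 5)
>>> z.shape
(5, 23)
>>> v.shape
(11, 5)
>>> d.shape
(11, 5)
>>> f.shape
(29, 5)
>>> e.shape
(11, 11)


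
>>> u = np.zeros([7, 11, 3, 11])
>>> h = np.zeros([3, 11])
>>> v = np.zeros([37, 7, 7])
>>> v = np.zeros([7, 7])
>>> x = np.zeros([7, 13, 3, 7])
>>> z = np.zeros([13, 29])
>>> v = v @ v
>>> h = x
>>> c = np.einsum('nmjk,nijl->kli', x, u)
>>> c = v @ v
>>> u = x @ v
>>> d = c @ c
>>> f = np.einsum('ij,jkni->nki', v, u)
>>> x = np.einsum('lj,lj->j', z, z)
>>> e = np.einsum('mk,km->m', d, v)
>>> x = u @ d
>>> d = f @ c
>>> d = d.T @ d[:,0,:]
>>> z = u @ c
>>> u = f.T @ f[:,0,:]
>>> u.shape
(7, 13, 7)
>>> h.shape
(7, 13, 3, 7)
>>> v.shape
(7, 7)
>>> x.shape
(7, 13, 3, 7)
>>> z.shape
(7, 13, 3, 7)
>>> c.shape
(7, 7)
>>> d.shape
(7, 13, 7)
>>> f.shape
(3, 13, 7)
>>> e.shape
(7,)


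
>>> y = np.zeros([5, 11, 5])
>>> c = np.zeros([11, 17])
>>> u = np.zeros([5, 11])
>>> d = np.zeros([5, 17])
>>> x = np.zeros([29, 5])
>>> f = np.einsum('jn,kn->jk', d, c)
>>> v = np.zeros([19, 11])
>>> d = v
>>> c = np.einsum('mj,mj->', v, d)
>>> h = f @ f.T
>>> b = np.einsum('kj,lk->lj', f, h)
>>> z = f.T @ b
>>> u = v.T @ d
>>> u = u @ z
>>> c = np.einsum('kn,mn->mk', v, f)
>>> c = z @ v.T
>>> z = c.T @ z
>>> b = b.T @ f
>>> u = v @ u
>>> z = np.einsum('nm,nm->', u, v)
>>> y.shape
(5, 11, 5)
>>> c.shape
(11, 19)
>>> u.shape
(19, 11)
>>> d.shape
(19, 11)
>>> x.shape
(29, 5)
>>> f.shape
(5, 11)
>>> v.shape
(19, 11)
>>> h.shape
(5, 5)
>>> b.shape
(11, 11)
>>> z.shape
()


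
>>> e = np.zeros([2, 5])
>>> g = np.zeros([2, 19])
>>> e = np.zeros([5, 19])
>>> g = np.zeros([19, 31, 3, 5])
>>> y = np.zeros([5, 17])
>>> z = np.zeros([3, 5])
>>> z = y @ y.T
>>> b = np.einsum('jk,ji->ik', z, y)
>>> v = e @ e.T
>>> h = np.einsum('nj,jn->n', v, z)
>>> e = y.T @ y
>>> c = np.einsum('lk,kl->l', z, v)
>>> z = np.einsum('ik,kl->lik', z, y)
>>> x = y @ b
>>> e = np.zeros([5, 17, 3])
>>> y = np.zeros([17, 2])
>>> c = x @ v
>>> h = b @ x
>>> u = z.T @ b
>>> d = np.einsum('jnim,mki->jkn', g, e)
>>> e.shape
(5, 17, 3)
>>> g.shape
(19, 31, 3, 5)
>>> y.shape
(17, 2)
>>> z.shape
(17, 5, 5)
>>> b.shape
(17, 5)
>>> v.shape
(5, 5)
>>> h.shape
(17, 5)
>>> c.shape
(5, 5)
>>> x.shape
(5, 5)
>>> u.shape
(5, 5, 5)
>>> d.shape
(19, 17, 31)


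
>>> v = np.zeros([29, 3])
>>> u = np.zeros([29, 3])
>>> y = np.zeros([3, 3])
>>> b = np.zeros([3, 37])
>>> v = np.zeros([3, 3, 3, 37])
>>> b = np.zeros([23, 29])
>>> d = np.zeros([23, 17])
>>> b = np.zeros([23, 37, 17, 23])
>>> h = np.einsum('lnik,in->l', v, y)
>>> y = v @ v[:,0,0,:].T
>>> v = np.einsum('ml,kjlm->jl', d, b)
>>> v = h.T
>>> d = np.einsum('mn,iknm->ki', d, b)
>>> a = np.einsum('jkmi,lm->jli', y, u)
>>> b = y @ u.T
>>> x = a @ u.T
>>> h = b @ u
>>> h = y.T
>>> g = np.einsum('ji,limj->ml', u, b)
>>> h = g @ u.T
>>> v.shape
(3,)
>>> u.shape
(29, 3)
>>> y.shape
(3, 3, 3, 3)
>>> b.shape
(3, 3, 3, 29)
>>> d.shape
(37, 23)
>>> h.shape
(3, 29)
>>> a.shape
(3, 29, 3)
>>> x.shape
(3, 29, 29)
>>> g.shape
(3, 3)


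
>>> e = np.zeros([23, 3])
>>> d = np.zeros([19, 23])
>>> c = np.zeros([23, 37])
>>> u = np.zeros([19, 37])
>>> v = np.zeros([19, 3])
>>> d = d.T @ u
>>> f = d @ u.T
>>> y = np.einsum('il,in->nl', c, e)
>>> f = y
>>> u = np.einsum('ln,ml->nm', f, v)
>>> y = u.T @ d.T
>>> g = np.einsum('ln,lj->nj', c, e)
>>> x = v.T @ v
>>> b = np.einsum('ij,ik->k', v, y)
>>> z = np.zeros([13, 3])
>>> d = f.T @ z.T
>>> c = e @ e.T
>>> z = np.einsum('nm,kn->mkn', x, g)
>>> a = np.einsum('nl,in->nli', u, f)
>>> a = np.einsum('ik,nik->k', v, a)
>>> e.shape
(23, 3)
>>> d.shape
(37, 13)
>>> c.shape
(23, 23)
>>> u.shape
(37, 19)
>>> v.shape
(19, 3)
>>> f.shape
(3, 37)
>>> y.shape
(19, 23)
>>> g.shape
(37, 3)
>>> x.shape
(3, 3)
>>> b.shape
(23,)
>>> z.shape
(3, 37, 3)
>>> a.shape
(3,)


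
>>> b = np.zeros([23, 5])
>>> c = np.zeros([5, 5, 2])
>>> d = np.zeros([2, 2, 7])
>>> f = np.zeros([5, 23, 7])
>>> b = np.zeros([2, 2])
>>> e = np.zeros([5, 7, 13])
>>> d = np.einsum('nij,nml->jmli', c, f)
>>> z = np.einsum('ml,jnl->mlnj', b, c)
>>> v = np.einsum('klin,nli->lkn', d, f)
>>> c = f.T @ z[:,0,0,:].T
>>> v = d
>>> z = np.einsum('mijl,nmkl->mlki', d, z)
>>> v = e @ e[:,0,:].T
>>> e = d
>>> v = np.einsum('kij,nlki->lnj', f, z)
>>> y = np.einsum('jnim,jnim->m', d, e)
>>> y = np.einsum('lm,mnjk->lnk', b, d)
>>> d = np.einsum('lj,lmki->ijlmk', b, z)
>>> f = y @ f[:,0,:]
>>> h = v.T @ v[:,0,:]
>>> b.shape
(2, 2)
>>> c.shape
(7, 23, 2)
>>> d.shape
(23, 2, 2, 5, 5)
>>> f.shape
(2, 23, 7)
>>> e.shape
(2, 23, 7, 5)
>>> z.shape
(2, 5, 5, 23)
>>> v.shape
(5, 2, 7)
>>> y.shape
(2, 23, 5)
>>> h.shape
(7, 2, 7)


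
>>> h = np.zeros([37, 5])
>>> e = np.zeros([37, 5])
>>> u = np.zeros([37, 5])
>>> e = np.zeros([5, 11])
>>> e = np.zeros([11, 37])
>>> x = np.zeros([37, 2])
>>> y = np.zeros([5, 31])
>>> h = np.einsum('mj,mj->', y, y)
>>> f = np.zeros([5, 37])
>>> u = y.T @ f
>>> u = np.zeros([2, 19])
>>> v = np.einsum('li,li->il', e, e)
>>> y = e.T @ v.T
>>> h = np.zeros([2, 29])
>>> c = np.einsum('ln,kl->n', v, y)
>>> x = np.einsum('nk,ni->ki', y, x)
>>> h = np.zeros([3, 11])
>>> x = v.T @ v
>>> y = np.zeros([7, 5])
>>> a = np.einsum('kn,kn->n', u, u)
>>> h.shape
(3, 11)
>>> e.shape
(11, 37)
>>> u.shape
(2, 19)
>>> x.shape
(11, 11)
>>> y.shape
(7, 5)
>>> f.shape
(5, 37)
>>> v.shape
(37, 11)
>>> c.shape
(11,)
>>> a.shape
(19,)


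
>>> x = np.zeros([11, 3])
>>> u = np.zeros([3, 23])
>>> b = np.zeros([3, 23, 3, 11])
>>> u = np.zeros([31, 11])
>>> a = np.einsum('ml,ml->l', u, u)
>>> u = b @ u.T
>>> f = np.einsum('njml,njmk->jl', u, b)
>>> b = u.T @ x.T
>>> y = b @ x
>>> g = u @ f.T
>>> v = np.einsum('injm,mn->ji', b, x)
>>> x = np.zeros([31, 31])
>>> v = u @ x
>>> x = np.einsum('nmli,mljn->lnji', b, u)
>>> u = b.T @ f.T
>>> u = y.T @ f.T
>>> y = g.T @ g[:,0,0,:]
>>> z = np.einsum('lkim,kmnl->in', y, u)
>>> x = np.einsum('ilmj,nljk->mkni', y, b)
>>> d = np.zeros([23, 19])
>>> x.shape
(23, 11, 31, 23)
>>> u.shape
(3, 23, 3, 23)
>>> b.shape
(31, 3, 23, 11)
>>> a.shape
(11,)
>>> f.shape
(23, 31)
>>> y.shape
(23, 3, 23, 23)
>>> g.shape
(3, 23, 3, 23)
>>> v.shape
(3, 23, 3, 31)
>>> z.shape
(23, 3)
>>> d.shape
(23, 19)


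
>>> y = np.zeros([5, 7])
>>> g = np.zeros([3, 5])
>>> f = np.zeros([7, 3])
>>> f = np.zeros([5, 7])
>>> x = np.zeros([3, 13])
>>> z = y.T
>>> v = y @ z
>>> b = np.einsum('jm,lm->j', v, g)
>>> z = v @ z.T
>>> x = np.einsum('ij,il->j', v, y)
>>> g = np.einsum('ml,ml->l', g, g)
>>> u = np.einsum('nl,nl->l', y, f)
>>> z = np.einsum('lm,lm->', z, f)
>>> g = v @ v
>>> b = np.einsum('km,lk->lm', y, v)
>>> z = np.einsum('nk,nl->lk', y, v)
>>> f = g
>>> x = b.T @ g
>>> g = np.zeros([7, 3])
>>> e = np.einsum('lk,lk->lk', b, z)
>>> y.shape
(5, 7)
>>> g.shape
(7, 3)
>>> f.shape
(5, 5)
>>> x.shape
(7, 5)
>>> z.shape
(5, 7)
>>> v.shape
(5, 5)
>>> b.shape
(5, 7)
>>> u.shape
(7,)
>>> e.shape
(5, 7)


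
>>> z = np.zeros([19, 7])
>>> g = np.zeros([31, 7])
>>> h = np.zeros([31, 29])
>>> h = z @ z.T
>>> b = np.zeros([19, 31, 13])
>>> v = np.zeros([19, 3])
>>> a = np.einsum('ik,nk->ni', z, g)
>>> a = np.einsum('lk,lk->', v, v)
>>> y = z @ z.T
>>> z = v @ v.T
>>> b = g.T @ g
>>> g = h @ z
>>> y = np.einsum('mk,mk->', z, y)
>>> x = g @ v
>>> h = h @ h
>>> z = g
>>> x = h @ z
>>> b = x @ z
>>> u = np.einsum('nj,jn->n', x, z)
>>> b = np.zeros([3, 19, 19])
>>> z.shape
(19, 19)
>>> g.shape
(19, 19)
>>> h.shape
(19, 19)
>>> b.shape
(3, 19, 19)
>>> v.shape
(19, 3)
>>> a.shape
()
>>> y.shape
()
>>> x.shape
(19, 19)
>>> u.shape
(19,)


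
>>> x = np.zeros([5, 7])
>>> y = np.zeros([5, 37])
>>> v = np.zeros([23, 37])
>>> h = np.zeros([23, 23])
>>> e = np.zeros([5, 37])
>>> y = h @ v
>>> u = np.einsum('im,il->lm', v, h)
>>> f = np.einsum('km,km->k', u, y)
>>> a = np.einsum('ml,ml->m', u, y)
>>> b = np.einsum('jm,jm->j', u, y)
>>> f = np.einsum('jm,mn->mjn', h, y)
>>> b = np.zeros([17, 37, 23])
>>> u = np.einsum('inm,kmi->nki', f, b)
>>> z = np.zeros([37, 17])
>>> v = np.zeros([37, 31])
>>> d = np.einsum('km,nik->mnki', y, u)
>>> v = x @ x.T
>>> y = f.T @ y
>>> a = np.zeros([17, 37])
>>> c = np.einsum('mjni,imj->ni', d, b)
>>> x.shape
(5, 7)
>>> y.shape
(37, 23, 37)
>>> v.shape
(5, 5)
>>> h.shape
(23, 23)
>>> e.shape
(5, 37)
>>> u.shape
(23, 17, 23)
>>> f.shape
(23, 23, 37)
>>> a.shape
(17, 37)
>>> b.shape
(17, 37, 23)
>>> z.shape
(37, 17)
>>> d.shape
(37, 23, 23, 17)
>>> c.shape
(23, 17)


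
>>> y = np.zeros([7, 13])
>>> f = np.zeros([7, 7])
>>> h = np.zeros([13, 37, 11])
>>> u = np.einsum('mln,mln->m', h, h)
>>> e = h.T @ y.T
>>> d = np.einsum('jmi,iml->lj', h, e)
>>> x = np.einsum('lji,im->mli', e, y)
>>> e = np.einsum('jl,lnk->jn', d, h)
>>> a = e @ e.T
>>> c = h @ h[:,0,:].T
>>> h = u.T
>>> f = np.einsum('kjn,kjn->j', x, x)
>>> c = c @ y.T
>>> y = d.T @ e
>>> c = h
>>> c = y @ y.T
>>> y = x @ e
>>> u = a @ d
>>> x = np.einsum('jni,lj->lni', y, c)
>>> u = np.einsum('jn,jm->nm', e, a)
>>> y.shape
(13, 11, 37)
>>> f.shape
(11,)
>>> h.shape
(13,)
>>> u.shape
(37, 7)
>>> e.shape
(7, 37)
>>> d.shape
(7, 13)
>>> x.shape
(13, 11, 37)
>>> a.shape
(7, 7)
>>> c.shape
(13, 13)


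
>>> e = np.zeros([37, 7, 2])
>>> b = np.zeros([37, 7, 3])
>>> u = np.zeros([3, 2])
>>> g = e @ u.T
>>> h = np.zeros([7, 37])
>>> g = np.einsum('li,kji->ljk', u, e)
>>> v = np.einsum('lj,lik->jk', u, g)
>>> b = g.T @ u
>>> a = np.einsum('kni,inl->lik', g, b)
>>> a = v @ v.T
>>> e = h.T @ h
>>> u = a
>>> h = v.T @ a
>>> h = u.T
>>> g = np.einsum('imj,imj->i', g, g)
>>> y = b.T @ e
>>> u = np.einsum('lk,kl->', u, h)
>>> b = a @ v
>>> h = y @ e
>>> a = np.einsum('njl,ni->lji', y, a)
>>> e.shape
(37, 37)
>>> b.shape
(2, 37)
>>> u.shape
()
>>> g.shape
(3,)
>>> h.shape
(2, 7, 37)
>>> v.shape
(2, 37)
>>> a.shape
(37, 7, 2)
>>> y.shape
(2, 7, 37)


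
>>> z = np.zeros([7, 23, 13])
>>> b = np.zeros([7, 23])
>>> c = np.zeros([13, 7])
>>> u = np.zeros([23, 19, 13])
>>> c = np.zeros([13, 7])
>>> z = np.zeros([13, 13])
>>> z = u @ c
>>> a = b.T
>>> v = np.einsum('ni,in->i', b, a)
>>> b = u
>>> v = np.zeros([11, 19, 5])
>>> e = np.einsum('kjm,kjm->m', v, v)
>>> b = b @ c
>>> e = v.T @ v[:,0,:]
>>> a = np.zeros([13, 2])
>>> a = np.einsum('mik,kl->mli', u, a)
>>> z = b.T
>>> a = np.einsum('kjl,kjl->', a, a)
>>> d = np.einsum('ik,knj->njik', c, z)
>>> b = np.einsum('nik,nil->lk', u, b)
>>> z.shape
(7, 19, 23)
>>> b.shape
(7, 13)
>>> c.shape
(13, 7)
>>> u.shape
(23, 19, 13)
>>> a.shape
()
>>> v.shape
(11, 19, 5)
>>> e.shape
(5, 19, 5)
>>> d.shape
(19, 23, 13, 7)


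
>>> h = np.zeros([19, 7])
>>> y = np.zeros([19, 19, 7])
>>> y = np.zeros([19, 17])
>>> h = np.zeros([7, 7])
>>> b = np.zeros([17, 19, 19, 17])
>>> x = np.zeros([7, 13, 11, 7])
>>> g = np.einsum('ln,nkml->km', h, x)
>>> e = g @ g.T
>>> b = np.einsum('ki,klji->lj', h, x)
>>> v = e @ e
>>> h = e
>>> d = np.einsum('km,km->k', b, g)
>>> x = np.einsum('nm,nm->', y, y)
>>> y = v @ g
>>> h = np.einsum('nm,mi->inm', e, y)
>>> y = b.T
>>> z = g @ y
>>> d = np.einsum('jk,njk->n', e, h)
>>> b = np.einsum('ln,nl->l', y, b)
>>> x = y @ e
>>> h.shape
(11, 13, 13)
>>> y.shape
(11, 13)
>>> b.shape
(11,)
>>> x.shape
(11, 13)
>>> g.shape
(13, 11)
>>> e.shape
(13, 13)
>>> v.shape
(13, 13)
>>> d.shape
(11,)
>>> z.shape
(13, 13)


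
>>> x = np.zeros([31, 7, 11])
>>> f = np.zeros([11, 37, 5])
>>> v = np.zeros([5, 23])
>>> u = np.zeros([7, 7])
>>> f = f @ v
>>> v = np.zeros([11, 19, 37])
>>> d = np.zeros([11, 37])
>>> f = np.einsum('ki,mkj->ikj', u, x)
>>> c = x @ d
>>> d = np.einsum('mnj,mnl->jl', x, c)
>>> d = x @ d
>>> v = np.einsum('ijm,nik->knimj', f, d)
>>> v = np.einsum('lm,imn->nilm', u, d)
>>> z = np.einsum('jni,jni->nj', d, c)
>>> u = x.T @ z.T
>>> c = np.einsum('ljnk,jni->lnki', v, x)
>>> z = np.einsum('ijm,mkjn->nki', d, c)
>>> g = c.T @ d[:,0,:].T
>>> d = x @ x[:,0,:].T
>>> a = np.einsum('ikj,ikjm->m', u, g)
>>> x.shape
(31, 7, 11)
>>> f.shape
(7, 7, 11)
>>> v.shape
(37, 31, 7, 7)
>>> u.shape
(11, 7, 7)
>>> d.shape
(31, 7, 31)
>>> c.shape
(37, 7, 7, 11)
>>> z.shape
(11, 7, 31)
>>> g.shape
(11, 7, 7, 31)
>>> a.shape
(31,)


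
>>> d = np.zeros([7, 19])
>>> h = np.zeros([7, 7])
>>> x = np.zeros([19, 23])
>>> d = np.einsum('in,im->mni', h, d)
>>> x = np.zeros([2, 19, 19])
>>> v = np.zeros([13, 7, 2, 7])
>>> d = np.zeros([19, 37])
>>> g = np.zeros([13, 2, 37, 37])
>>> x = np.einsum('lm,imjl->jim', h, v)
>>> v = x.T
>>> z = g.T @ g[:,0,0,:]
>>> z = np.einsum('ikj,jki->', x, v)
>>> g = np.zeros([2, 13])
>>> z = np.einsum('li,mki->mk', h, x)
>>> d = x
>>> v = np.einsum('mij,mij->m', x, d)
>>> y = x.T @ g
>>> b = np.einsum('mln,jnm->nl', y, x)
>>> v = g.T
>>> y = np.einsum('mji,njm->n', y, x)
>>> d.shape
(2, 13, 7)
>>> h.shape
(7, 7)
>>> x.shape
(2, 13, 7)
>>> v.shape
(13, 2)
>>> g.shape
(2, 13)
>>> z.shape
(2, 13)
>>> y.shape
(2,)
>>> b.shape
(13, 13)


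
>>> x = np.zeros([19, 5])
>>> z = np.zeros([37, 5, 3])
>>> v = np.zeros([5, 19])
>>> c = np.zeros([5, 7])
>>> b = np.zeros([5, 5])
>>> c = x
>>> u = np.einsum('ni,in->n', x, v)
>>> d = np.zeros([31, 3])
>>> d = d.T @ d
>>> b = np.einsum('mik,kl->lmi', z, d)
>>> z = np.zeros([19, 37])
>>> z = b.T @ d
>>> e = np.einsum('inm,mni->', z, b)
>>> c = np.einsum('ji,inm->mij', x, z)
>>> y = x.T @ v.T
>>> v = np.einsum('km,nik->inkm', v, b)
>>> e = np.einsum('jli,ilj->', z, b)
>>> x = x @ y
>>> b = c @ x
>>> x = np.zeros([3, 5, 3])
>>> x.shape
(3, 5, 3)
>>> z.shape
(5, 37, 3)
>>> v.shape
(37, 3, 5, 19)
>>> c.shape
(3, 5, 19)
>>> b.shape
(3, 5, 5)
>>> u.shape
(19,)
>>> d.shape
(3, 3)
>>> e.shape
()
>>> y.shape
(5, 5)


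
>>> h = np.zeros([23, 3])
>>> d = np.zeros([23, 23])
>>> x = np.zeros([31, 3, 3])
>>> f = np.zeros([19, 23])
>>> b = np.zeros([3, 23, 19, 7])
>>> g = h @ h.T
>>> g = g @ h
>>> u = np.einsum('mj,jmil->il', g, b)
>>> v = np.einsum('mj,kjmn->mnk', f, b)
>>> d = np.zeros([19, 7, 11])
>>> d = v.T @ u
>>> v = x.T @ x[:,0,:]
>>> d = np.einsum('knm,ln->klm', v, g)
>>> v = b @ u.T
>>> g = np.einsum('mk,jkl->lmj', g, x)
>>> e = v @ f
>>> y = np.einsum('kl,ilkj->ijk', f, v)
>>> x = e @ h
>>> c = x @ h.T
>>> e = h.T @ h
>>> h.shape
(23, 3)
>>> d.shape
(3, 23, 3)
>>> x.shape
(3, 23, 19, 3)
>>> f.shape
(19, 23)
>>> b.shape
(3, 23, 19, 7)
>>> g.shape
(3, 23, 31)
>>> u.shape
(19, 7)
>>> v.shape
(3, 23, 19, 19)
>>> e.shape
(3, 3)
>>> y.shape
(3, 19, 19)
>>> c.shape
(3, 23, 19, 23)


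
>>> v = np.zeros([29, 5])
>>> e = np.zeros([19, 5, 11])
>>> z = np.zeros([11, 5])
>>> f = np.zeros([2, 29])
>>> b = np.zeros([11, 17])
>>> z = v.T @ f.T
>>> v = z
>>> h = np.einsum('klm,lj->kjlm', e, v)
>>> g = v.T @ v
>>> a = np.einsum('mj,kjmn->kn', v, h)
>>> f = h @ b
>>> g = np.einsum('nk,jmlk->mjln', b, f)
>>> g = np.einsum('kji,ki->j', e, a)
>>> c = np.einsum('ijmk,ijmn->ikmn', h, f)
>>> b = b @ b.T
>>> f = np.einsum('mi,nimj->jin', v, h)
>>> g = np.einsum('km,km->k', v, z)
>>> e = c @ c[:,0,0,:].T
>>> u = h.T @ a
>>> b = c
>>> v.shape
(5, 2)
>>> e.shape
(19, 11, 5, 19)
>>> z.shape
(5, 2)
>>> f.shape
(11, 2, 19)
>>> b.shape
(19, 11, 5, 17)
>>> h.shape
(19, 2, 5, 11)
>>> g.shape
(5,)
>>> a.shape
(19, 11)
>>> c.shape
(19, 11, 5, 17)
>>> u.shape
(11, 5, 2, 11)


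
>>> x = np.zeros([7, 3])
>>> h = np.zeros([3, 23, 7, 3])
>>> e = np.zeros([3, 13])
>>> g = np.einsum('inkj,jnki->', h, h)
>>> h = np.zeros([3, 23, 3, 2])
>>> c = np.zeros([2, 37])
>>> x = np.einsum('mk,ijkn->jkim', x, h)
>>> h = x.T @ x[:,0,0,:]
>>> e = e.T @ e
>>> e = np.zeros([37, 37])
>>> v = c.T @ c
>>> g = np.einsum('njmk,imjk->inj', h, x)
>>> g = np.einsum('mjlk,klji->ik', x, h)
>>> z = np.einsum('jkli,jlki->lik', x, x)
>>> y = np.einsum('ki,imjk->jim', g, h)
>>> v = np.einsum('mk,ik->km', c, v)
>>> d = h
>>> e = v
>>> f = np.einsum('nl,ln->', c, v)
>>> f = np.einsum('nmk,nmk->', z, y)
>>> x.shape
(23, 3, 3, 7)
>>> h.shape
(7, 3, 3, 7)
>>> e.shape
(37, 2)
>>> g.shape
(7, 7)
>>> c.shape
(2, 37)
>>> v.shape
(37, 2)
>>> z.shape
(3, 7, 3)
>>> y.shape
(3, 7, 3)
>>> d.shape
(7, 3, 3, 7)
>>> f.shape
()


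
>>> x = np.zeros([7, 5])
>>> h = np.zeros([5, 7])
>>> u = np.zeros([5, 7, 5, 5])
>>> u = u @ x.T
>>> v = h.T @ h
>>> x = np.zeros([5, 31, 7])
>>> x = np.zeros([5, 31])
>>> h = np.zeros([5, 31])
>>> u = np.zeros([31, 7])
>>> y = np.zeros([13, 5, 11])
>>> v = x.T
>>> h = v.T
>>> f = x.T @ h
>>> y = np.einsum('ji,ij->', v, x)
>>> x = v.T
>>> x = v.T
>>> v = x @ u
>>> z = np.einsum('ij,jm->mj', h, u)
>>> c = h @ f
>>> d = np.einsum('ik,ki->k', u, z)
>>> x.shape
(5, 31)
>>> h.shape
(5, 31)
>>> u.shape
(31, 7)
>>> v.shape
(5, 7)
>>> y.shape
()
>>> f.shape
(31, 31)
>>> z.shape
(7, 31)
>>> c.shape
(5, 31)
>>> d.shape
(7,)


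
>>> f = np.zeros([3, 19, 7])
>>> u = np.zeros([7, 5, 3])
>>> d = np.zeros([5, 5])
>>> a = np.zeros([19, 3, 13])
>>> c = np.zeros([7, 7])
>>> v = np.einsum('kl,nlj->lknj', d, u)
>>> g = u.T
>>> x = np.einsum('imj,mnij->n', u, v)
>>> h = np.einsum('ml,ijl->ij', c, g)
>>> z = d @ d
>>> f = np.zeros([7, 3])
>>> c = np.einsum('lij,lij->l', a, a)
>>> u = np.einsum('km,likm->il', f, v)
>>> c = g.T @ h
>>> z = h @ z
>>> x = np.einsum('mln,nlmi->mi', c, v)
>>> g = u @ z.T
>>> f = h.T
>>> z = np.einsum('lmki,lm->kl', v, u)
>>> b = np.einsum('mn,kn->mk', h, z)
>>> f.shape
(5, 3)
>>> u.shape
(5, 5)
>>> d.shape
(5, 5)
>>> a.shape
(19, 3, 13)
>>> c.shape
(7, 5, 5)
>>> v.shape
(5, 5, 7, 3)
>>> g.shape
(5, 3)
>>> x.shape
(7, 3)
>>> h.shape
(3, 5)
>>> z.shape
(7, 5)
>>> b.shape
(3, 7)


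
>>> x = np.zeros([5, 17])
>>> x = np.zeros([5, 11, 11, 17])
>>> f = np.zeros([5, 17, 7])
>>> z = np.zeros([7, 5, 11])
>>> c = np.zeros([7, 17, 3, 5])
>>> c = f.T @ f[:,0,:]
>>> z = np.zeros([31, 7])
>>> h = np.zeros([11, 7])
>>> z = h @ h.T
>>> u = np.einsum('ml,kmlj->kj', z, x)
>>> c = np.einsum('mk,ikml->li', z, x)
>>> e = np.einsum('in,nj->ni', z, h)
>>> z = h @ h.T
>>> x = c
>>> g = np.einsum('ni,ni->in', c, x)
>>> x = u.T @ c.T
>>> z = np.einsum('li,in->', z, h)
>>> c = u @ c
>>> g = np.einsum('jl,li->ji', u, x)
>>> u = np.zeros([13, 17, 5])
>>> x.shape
(17, 17)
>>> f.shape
(5, 17, 7)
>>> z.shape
()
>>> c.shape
(5, 5)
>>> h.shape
(11, 7)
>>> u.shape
(13, 17, 5)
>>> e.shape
(11, 11)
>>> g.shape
(5, 17)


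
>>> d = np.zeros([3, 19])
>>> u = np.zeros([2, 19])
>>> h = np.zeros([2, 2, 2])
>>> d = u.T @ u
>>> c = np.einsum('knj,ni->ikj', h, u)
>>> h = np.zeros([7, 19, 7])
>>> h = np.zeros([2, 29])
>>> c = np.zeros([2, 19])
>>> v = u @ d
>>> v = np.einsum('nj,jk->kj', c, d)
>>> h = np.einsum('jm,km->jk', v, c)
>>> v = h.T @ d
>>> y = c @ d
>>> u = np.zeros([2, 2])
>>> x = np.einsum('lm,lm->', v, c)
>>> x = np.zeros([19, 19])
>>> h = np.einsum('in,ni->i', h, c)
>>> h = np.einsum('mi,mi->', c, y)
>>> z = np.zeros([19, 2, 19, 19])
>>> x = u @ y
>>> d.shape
(19, 19)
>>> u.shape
(2, 2)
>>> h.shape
()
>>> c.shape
(2, 19)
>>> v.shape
(2, 19)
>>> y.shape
(2, 19)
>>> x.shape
(2, 19)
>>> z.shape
(19, 2, 19, 19)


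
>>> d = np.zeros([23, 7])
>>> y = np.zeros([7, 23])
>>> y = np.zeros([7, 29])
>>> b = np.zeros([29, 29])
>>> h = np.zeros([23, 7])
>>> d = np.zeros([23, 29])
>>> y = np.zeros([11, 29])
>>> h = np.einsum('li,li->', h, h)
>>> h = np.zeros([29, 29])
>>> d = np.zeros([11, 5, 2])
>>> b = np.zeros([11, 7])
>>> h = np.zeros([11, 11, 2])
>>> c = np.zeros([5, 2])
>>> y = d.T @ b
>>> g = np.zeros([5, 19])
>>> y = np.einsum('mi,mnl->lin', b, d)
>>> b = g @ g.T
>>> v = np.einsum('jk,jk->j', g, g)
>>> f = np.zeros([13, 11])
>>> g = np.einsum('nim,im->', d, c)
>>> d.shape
(11, 5, 2)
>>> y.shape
(2, 7, 5)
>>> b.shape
(5, 5)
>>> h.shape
(11, 11, 2)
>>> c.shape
(5, 2)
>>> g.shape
()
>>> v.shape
(5,)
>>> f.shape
(13, 11)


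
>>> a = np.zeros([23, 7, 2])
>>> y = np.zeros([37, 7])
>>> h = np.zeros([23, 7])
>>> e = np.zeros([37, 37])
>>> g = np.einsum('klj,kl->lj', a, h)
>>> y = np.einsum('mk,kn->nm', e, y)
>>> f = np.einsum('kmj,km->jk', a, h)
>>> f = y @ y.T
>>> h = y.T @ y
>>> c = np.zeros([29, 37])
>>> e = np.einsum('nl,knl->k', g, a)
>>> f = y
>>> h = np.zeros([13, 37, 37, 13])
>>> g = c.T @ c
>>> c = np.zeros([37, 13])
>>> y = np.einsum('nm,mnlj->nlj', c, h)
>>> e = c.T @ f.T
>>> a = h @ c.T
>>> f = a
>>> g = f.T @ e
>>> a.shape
(13, 37, 37, 37)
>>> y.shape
(37, 37, 13)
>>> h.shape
(13, 37, 37, 13)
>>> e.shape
(13, 7)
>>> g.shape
(37, 37, 37, 7)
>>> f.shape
(13, 37, 37, 37)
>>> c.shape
(37, 13)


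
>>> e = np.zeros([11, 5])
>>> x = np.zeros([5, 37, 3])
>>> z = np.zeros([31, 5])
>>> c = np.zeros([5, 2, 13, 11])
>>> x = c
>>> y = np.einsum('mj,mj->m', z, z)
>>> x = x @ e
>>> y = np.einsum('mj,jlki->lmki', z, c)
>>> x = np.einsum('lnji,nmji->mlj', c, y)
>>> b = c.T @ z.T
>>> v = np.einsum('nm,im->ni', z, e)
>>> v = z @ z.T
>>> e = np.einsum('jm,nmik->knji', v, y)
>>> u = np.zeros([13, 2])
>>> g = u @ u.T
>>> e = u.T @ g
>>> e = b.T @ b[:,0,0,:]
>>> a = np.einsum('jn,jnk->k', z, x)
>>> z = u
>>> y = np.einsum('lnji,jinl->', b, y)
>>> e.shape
(31, 2, 13, 31)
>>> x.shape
(31, 5, 13)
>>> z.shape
(13, 2)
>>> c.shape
(5, 2, 13, 11)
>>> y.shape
()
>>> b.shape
(11, 13, 2, 31)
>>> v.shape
(31, 31)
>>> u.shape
(13, 2)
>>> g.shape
(13, 13)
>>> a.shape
(13,)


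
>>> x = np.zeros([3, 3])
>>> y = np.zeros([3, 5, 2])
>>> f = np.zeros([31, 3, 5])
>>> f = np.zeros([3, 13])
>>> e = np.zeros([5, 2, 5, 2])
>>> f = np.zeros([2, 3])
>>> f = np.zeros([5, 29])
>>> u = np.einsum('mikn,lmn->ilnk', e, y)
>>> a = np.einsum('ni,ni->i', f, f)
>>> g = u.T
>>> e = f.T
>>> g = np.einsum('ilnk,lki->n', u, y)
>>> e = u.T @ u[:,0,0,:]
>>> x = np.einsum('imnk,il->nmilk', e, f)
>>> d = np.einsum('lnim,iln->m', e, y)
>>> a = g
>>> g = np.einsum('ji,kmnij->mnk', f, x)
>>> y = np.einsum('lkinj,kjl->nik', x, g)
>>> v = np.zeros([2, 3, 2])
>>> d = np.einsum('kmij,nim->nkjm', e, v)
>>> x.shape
(3, 2, 5, 29, 5)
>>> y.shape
(29, 5, 2)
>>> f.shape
(5, 29)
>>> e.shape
(5, 2, 3, 5)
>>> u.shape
(2, 3, 2, 5)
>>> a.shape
(2,)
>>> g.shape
(2, 5, 3)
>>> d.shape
(2, 5, 5, 2)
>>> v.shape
(2, 3, 2)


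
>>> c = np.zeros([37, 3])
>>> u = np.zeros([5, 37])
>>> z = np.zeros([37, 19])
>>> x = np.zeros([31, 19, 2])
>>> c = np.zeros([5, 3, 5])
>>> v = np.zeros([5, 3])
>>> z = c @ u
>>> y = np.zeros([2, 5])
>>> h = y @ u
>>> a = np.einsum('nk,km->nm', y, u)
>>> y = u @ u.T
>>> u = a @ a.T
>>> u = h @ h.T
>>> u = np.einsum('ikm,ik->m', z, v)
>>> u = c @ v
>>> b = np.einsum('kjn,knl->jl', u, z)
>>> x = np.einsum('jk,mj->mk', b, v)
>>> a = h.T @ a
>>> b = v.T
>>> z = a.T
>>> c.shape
(5, 3, 5)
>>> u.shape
(5, 3, 3)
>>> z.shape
(37, 37)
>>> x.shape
(5, 37)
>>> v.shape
(5, 3)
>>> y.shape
(5, 5)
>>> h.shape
(2, 37)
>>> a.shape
(37, 37)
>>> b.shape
(3, 5)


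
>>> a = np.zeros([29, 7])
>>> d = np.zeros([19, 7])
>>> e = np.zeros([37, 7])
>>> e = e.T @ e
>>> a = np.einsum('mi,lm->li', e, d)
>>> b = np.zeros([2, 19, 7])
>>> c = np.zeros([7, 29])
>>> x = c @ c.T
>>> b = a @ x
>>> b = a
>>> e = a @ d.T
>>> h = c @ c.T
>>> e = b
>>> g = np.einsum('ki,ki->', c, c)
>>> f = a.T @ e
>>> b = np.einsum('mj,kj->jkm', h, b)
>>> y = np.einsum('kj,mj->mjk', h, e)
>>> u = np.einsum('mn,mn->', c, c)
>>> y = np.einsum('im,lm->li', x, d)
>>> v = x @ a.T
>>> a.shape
(19, 7)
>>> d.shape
(19, 7)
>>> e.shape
(19, 7)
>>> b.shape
(7, 19, 7)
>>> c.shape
(7, 29)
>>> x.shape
(7, 7)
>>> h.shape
(7, 7)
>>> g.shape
()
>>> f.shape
(7, 7)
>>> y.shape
(19, 7)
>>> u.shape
()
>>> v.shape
(7, 19)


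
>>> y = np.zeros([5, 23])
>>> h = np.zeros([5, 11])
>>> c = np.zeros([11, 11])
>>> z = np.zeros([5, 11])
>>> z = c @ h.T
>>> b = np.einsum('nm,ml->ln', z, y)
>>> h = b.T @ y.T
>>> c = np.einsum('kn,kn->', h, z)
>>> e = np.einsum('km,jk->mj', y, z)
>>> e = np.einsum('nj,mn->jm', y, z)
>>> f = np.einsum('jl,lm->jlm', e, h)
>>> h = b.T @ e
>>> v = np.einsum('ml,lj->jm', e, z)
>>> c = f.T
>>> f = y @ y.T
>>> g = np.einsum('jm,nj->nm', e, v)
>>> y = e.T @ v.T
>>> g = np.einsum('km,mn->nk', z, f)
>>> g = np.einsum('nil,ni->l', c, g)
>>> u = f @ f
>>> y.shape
(11, 5)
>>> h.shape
(11, 11)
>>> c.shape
(5, 11, 23)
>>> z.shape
(11, 5)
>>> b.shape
(23, 11)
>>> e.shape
(23, 11)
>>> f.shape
(5, 5)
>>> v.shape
(5, 23)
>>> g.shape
(23,)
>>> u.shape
(5, 5)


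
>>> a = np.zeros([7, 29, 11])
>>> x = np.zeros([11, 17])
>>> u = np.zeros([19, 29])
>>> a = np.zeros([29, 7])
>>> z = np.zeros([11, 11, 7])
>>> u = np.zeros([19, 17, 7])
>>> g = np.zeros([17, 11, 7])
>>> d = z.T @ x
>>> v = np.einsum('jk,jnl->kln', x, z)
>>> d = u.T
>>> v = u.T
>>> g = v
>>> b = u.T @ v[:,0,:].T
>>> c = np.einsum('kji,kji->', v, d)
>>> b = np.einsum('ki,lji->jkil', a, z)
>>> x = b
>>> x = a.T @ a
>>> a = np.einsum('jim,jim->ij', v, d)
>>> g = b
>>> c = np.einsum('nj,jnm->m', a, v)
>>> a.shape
(17, 7)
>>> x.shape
(7, 7)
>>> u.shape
(19, 17, 7)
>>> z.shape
(11, 11, 7)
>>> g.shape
(11, 29, 7, 11)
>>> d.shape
(7, 17, 19)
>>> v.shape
(7, 17, 19)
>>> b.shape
(11, 29, 7, 11)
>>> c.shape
(19,)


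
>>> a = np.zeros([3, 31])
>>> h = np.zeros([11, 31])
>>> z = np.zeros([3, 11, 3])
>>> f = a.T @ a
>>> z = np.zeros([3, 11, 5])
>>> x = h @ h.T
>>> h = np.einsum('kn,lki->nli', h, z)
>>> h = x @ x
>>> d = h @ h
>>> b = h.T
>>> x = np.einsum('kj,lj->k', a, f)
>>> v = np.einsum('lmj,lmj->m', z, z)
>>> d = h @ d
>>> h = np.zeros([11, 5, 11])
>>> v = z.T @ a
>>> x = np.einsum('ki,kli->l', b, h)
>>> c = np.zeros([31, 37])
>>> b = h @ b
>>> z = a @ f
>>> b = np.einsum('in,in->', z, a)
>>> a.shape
(3, 31)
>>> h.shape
(11, 5, 11)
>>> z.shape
(3, 31)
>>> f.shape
(31, 31)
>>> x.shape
(5,)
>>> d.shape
(11, 11)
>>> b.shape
()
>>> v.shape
(5, 11, 31)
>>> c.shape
(31, 37)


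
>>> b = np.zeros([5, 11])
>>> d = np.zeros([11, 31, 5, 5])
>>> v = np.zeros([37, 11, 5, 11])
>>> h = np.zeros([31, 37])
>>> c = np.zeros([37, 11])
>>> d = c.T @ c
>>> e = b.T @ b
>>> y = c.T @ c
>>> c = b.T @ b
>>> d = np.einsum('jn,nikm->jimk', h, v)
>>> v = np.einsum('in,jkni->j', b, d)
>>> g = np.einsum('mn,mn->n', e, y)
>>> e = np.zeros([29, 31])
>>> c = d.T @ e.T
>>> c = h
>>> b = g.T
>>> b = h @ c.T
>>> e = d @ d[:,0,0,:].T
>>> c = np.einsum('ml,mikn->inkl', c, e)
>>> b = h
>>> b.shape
(31, 37)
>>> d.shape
(31, 11, 11, 5)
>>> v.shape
(31,)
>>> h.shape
(31, 37)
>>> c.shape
(11, 31, 11, 37)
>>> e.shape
(31, 11, 11, 31)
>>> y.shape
(11, 11)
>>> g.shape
(11,)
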